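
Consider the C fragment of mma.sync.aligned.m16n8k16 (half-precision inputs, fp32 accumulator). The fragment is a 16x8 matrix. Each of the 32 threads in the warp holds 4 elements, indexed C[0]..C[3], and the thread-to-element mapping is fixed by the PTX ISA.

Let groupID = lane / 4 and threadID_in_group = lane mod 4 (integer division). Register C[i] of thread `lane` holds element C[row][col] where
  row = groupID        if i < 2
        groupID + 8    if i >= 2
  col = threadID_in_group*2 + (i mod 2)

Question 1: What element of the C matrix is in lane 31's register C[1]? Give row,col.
7,7

lane 31: G=7 (31/4), T=3 (31%4)
i=1: r=7+0=7, c=3*2+1=7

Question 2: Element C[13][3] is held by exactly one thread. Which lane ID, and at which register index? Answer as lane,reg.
21,3

r=13⇒gr=5,Rb=1  c=3⇒th=1,odd=1
L=5*4+1=21  i=1*2+1=3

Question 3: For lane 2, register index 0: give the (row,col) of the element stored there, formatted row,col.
2: grp=0,tig=2
[0] (0+0,2*2+0) = (0,4)

0,4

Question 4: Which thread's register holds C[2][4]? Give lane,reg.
10,0

r: 2->gid=2,r8=0  c: 4->tid=2,i&1=0
L=2*4+2=10  i=0*2+0=0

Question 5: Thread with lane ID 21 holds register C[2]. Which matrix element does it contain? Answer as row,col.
lane 21⇒21/4=5, 21 mod 4=1
i=2  r:5+8⇒13  c:2·1+0⇒2

13,2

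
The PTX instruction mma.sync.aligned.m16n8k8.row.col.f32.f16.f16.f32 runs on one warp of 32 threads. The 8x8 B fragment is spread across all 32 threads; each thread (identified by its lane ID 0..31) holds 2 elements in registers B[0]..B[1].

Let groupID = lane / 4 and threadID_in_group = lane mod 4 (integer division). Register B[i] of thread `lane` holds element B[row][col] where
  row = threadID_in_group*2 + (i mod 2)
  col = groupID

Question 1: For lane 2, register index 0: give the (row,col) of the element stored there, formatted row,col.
4,0

2: g=0,t=2
[0] (2*2+0,0) = (4,0)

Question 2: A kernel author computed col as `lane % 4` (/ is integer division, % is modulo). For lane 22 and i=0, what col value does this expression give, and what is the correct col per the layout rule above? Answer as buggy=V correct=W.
buggy=2 correct=5

`lane % 4`[22,0]->2
lane 22: g=5 (22/4), t=2 (22%4)
i=0: r=2*2+0=4, c=g=5
col: 2 vs 5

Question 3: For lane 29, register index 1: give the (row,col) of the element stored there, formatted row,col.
3,7

lane 29: g=7 (29/4), t=1 (29%4)
i=1: r=1*2+1=3, c=g=7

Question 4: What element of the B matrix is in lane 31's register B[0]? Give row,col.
6,7

lane 31: G=7 (31/4), T=3 (31%4)
i=0: r=3*2+0=6, c=G=7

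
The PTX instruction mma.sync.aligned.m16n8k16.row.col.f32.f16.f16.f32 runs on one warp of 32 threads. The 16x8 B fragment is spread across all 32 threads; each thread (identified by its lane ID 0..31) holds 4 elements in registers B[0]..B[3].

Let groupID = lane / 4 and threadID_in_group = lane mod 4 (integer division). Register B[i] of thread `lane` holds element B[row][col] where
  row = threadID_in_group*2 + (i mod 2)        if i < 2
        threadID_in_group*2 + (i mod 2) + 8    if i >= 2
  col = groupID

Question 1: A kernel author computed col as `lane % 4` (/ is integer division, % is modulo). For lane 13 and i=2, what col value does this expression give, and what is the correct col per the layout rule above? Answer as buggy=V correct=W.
`lane % 4`[13,2]->1
13: g=3,t=1
[2] (1*2+0+8,3) = (10,3)
col: 1 vs 3

buggy=1 correct=3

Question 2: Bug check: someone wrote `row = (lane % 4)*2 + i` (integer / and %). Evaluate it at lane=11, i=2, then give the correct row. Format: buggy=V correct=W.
buggy=8 correct=14

`(lane % 4)*2 + i`[11,2]=>8
lane 11: grp=2 (11/4), tig=3 (11%4)
i=2: r=3*2+0+8=14, c=grp=2
row: 8 vs 14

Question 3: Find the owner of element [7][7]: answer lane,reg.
c=7⇒gr=7  r=7⇒Rb=0,th=3,odd=1
L=7*4+3=31  i=0*2+1=1

31,1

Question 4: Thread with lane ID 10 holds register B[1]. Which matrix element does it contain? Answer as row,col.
5,2

L=10⇒gr=10>>2=2, th=10&3=2
[1]⇒row 2·2+1+0=5  col gr=2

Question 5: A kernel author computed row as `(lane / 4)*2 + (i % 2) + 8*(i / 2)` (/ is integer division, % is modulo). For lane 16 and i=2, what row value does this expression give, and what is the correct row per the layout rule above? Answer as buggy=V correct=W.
buggy=16 correct=8

`(lane / 4)*2 + (i % 2) + 8*(i / 2)`[16,2]=>16
lane 16: grp=4 (16/4), tig=0 (16%4)
i=2: r=0*2+0+8=8, c=grp=4
row: 16 vs 8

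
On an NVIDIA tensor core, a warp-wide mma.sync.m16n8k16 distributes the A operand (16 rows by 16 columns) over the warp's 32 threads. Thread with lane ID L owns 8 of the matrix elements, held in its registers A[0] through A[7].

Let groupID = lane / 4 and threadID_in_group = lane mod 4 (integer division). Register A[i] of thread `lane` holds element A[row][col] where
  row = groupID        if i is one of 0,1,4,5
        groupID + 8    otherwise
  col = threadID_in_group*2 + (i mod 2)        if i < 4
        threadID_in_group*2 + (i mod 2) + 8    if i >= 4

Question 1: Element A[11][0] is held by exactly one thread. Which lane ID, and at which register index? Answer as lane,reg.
12,2

r=11->g=3,rb=1  c=0->cb=0,t=0,b0=0
L=3*4+0=12  i=0*4+1*2+0=2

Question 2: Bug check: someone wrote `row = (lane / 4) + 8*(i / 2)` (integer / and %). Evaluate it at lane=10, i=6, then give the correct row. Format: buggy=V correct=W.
`(lane / 4) + 8*(i / 2)`[10,6]=>26
L=10=>grp=10>>2=2, tig=10&3=2
[6]=>row 2+8=10  col 2·2+0+8=12
row: 26 vs 10

buggy=26 correct=10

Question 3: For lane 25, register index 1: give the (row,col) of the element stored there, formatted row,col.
lane 25: G=6 (25/4), T=1 (25%4)
i=1: r=6+0=6, c=1*2+1+0=3

6,3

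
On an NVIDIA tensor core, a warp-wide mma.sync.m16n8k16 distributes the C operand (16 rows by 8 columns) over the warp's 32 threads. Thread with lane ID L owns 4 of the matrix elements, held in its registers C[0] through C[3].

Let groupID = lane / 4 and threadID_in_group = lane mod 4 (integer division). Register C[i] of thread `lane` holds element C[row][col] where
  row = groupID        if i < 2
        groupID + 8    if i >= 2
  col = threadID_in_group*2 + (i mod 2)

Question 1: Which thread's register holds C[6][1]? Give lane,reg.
r:6=>grp=6,rB=0  c:1=>tig=0,lo=1
L=6*4+0=24  i=0*2+1=1

24,1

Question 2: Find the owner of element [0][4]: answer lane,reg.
r=0→G=0,rhi=0  c=4→T=2,p=0
L=0*4+2=2  i=0*2+0=0

2,0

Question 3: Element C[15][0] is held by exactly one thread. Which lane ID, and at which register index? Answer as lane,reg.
r: 15->gid=7,r8=1  c: 0->tid=0,i&1=0
L=7*4+0=28  i=1*2+0=2

28,2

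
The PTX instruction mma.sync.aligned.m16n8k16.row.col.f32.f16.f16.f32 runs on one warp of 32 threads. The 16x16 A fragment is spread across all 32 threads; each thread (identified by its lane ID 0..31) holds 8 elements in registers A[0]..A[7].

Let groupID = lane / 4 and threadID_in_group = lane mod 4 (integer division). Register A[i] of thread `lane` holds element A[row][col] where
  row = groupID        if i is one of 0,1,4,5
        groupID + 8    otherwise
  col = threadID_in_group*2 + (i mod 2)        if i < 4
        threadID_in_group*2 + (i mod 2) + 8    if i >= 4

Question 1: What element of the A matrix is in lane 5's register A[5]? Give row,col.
lane 5: grp=1 (5/4), tig=1 (5%4)
i=5: r=1+0=1, c=1*2+1+8=11

1,11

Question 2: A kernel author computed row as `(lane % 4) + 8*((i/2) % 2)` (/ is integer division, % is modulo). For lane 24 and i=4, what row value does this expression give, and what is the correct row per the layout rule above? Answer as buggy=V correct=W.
`(lane % 4) + 8*((i/2) % 2)`[24,4]⇒0
24: gr=6,th=0
[4] (6+0,0*2+0+8) = (6,8)
row: 0 vs 6

buggy=0 correct=6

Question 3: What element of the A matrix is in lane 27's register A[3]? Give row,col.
L=27->gid=27>>2=6, tid=27&3=3
[3]->row 6+8=14  col 3·2+1+0=7

14,7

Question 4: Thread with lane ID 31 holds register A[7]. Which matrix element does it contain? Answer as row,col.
15,15

L=31=>grp=31>>2=7, tig=31&3=3
[7]=>row 7+8=15  col 3·2+1+8=15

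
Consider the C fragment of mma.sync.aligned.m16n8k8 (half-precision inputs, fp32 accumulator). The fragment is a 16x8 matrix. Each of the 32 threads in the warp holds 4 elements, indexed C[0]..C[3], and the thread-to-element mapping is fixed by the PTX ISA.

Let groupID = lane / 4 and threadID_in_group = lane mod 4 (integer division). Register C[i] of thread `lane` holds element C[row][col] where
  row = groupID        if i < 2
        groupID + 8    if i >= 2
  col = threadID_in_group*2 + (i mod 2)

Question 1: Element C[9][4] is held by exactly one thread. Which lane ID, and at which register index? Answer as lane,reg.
r:9=>grp=1,rB=1  c:4=>tig=2,lo=0
L=1*4+2=6  i=1*2+0=2

6,2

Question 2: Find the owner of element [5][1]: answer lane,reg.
20,1

r: 5->gid=5,r8=0  c: 1->tid=0,i&1=1
L=5*4+0=20  i=0*2+1=1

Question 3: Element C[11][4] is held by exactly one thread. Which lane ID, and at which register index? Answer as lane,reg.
r=11→G=3,rhi=1  c=4→T=2,p=0
L=3*4+2=14  i=1*2+0=2

14,2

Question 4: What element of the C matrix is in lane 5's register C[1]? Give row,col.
lane 5: grp=1 (5/4), tig=1 (5%4)
i=1: r=1+0=1, c=1*2+1=3

1,3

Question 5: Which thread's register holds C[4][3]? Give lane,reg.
17,1

r=4→G=4,rhi=0  c=3→T=1,p=1
L=4*4+1=17  i=0*2+1=1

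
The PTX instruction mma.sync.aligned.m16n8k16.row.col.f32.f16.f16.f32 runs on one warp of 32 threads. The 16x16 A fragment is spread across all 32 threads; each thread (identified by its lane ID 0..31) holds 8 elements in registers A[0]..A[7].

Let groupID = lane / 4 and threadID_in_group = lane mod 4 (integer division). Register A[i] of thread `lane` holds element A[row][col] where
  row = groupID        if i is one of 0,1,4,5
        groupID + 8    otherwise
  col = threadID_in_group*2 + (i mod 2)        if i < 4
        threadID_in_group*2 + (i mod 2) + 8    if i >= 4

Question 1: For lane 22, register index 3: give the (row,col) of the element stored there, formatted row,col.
L=22→G=22>>2=5, T=22&3=2
[3]→row 5+8=13  col 2·2+1+0=5

13,5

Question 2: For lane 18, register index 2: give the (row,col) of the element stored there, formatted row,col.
12,4

lane 18=>18/4=4, 18 mod 4=2
i=2  r:4+8=>12  c:2·2+0+0=>4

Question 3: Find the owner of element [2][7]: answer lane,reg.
11,1

r=2⇒gr=2,Rb=0  c=7⇒Cb=0,th=3,odd=1
L=2*4+3=11  i=0*4+0*2+1=1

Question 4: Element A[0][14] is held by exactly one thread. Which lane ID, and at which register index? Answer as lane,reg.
3,4

r=0->g=0,rb=0  c=14->cb=1,t=3,b0=0
L=0*4+3=3  i=1*4+0*2+0=4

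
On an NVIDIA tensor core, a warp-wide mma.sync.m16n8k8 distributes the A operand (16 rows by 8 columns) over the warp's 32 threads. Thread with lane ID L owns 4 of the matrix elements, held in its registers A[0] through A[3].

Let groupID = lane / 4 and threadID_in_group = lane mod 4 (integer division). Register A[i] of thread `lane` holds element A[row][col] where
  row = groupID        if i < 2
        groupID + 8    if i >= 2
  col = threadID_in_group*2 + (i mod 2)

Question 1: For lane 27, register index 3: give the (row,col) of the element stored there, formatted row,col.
14,7

lane 27: gid=6 (27/4), tid=3 (27%4)
i=3: r=6+8=14, c=3*2+1=7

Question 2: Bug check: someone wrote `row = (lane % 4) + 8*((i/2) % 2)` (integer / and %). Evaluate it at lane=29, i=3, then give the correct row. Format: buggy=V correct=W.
`(lane % 4) + 8*((i/2) % 2)`[29,3]=>9
lane 29=>29/4=7, 29 mod 4=1
i=3  r:7+8=>15  c:2·1+1=>3
row: 9 vs 15

buggy=9 correct=15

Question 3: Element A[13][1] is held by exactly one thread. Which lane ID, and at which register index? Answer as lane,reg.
20,3

r: 13->gid=5,r8=1  c: 1->tid=0,i&1=1
L=5*4+0=20  i=1*2+1=3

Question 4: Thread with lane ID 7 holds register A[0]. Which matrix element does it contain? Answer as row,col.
1,6

lane 7=>7/4=1, 7 mod 4=3
i=0  r:1+0=>1  c:2·3+0=>6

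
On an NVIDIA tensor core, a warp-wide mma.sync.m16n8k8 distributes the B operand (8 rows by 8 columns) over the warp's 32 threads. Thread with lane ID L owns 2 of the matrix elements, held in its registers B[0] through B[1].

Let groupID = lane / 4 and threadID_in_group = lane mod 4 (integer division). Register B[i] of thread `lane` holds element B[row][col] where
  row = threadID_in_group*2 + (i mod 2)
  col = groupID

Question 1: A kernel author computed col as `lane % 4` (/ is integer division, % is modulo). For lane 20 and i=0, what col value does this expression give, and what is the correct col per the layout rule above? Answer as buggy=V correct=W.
`lane % 4`[20,0]->0
L=20->gid=20>>2=5, tid=20&3=0
[0]->row 0·2+0=0  col gid=5
col: 0 vs 5

buggy=0 correct=5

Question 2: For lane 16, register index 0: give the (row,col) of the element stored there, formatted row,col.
0,4

lane 16: g=4 (16/4), t=0 (16%4)
i=0: r=0*2+0=0, c=g=4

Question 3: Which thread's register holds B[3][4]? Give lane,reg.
c=4→G=4  r=3→T=1,p=1
L=4*4+1=17  i=1=1

17,1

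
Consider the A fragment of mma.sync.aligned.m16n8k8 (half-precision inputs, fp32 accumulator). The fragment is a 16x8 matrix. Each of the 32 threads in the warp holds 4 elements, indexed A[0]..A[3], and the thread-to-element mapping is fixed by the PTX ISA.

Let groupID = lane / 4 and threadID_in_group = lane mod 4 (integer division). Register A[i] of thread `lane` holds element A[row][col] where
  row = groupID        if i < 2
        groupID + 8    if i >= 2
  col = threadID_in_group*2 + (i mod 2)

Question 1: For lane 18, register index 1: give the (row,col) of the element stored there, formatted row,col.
4,5

lane 18: g=4 (18/4), t=2 (18%4)
i=1: r=4+0=4, c=2*2+1=5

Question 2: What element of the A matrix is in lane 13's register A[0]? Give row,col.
3,2

lane 13→13/4=3, 13 mod 4=1
i=0  r:3+0→3  c:2·1+0→2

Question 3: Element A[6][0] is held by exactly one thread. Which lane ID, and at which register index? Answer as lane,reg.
r:6=>grp=6,rB=0  c:0=>tig=0,lo=0
L=6*4+0=24  i=0*2+0=0

24,0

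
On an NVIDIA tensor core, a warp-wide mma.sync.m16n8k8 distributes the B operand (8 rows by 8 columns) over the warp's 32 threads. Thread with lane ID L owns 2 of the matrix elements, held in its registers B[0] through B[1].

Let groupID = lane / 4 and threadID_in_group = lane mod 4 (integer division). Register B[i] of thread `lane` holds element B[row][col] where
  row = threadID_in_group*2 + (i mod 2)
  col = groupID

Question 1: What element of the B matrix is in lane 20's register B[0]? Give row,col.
0,5

lane 20->20/4=5, 20 mod 4=0
i=0  r:2·0+0->0  c:5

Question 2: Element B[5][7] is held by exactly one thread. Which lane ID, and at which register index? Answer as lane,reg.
c=7->g=7  r=5->t=2,b0=1
L=7*4+2=30  i=1=1

30,1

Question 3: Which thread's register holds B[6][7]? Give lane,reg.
31,0

c=7->g=7  r=6->t=3,b0=0
L=7*4+3=31  i=0=0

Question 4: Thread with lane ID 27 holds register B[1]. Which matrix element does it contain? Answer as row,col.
lane 27: g=6 (27/4), t=3 (27%4)
i=1: r=3*2+1=7, c=g=6

7,6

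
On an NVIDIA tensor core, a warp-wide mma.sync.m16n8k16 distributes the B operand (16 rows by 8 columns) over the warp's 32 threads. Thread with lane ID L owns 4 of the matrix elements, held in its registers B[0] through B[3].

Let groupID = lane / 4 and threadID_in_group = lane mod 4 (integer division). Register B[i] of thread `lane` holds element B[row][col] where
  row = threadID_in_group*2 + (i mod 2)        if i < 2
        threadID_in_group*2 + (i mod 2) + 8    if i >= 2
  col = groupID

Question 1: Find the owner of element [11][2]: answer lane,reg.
9,3

c=2->g=2  r=11->rb=1,t=1,b0=1
L=2*4+1=9  i=1*2+1=3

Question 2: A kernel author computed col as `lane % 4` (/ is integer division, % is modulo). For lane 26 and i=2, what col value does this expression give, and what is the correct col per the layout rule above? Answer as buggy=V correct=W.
buggy=2 correct=6

`lane % 4`[26,2]=>2
lane 26=>26/4=6, 26 mod 4=2
i=2  r:2·2+0+8=>12  c:6
col: 2 vs 6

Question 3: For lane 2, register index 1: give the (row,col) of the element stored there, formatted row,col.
2: G=0,T=2
[1] (2*2+1+0,0) = (5,0)

5,0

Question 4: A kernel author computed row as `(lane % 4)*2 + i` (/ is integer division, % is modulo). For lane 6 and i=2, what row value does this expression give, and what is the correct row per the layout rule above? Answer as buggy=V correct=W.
buggy=6 correct=12

`(lane % 4)*2 + i`[6,2]->6
L=6->g=6>>2=1, t=6&3=2
[2]->row 2·2+0+8=12  col g=1
row: 6 vs 12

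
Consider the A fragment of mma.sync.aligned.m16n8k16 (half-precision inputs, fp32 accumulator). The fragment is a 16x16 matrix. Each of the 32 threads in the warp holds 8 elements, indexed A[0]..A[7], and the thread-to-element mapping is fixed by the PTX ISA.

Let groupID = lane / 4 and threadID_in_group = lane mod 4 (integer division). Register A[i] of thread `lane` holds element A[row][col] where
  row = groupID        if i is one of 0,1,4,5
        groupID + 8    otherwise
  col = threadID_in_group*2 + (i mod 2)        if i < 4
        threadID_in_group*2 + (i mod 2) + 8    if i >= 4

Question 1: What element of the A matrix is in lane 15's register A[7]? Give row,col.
L=15->gid=15>>2=3, tid=15&3=3
[7]->row 3+8=11  col 3·2+1+8=15

11,15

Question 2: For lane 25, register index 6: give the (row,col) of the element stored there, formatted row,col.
lane 25⇒25/4=6, 25 mod 4=1
i=6  r:6+8⇒14  c:2·1+0+8⇒10

14,10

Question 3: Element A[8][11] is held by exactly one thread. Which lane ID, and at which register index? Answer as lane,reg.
r=8⇒gr=0,Rb=1  c=11⇒Cb=1,th=1,odd=1
L=0*4+1=1  i=1*4+1*2+1=7

1,7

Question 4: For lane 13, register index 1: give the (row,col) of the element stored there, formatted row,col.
3,3

lane 13→13/4=3, 13 mod 4=1
i=1  r:3+0→3  c:2·1+1+0→3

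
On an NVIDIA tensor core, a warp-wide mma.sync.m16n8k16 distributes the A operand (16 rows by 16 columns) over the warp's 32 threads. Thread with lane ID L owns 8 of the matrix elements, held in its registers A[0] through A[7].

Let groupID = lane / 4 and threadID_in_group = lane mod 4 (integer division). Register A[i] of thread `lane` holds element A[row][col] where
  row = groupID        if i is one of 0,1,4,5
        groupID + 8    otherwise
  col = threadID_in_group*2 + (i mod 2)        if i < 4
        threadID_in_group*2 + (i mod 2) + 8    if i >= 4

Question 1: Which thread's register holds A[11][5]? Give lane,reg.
r: 11->gid=3,r8=1  c: 5->c8=0,tid=2,i&1=1
L=3*4+2=14  i=0*4+1*2+1=3

14,3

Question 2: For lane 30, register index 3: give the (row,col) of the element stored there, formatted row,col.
L=30⇒gr=30>>2=7, th=30&3=2
[3]⇒row 7+8=15  col 2·2+1+0=5

15,5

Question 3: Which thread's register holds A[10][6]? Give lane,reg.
11,2

r:10=>grp=2,rB=1  c:6=>cB=0,tig=3,lo=0
L=2*4+3=11  i=0*4+1*2+0=2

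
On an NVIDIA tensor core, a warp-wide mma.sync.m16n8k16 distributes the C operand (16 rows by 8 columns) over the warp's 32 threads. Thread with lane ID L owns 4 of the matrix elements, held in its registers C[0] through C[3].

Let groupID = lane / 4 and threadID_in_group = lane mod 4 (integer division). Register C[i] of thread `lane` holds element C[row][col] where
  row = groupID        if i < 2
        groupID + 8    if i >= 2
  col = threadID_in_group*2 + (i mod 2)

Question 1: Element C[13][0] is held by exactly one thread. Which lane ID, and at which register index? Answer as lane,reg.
20,2

r:13=>grp=5,rB=1  c:0=>tig=0,lo=0
L=5*4+0=20  i=1*2+0=2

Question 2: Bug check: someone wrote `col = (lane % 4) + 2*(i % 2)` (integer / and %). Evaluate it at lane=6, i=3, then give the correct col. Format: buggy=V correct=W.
`(lane % 4) + 2*(i % 2)`[6,3]⇒4
lane 6: gr=1 (6/4), th=2 (6%4)
i=3: r=1+8=9, c=2*2+1=5
col: 4 vs 5

buggy=4 correct=5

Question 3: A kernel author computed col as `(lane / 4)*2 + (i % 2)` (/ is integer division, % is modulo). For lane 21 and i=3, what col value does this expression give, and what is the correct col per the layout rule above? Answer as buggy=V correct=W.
`(lane / 4)*2 + (i % 2)`[21,3]=>11
21: grp=5,tig=1
[3] (5+8,1*2+1) = (13,3)
col: 11 vs 3

buggy=11 correct=3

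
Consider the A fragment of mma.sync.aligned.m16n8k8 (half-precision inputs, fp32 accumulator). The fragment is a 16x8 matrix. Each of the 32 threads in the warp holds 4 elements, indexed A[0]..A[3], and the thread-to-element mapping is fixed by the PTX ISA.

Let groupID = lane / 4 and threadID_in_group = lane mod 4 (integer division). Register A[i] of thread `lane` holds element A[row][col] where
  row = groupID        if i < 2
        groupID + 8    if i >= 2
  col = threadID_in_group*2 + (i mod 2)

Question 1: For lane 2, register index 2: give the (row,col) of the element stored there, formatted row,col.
lane 2->2/4=0, 2 mod 4=2
i=2  r:0+8->8  c:2·2+0->4

8,4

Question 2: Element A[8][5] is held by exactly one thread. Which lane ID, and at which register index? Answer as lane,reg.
2,3

r=8->g=0,rb=1  c=5->t=2,b0=1
L=0*4+2=2  i=1*2+1=3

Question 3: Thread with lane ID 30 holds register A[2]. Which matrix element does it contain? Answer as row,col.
15,4

lane 30: grp=7 (30/4), tig=2 (30%4)
i=2: r=7+8=15, c=2*2+0=4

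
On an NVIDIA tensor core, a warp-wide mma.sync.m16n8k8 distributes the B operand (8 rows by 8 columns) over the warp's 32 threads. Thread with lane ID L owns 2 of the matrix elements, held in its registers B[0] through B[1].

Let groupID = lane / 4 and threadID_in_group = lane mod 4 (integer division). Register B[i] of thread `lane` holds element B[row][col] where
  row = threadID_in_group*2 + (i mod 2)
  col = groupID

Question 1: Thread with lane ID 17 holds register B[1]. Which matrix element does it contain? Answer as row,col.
lane 17→17/4=4, 17 mod 4=1
i=1  r:2·1+1→3  c:4

3,4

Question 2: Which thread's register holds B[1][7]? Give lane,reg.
c=7→G=7  r=1→T=0,p=1
L=7*4+0=28  i=1=1

28,1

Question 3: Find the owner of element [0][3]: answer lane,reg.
c=3→G=3  r=0→T=0,p=0
L=3*4+0=12  i=0=0

12,0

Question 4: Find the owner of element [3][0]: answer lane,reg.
1,1

c=0->g=0  r=3->t=1,b0=1
L=0*4+1=1  i=1=1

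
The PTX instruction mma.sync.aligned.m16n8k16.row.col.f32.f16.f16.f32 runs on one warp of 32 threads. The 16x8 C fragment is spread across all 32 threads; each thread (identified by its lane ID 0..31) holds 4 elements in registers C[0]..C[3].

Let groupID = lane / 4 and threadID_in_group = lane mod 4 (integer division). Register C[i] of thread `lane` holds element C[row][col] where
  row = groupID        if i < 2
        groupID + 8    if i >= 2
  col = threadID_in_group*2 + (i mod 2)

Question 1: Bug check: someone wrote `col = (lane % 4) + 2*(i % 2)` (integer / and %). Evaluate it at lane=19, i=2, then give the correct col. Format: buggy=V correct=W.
buggy=3 correct=6

`(lane % 4) + 2*(i % 2)`[19,2]→3
lane 19: G=4 (19/4), T=3 (19%4)
i=2: r=4+8=12, c=3*2+0=6
col: 3 vs 6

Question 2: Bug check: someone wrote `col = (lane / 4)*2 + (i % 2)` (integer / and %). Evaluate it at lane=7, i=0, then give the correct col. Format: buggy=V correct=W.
buggy=2 correct=6

`(lane / 4)*2 + (i % 2)`[7,0]->2
7: gid=1,tid=3
[0] (1+0,3*2+0) = (1,6)
col: 2 vs 6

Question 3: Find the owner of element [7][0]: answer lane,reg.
r=7->g=7,rb=0  c=0->t=0,b0=0
L=7*4+0=28  i=0*2+0=0

28,0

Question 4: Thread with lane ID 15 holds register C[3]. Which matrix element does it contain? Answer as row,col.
L=15=>grp=15>>2=3, tig=15&3=3
[3]=>row 3+8=11  col 3·2+1=7

11,7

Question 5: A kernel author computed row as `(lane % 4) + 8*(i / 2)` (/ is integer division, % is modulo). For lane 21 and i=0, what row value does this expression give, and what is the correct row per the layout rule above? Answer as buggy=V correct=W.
`(lane % 4) + 8*(i / 2)`[21,0]⇒1
lane 21: gr=5 (21/4), th=1 (21%4)
i=0: r=5+0=5, c=1*2+0=2
row: 1 vs 5

buggy=1 correct=5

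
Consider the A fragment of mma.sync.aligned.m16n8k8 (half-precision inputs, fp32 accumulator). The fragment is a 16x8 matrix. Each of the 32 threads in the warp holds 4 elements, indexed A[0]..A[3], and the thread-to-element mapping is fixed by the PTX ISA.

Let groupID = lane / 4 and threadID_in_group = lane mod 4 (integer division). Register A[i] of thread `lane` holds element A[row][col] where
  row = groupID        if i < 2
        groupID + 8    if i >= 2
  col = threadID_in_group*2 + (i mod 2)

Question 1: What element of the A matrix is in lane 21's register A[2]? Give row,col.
lane 21→21/4=5, 21 mod 4=1
i=2  r:5+8→13  c:2·1+0→2

13,2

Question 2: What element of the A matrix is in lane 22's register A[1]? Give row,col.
5,5

lane 22: grp=5 (22/4), tig=2 (22%4)
i=1: r=5+0=5, c=2*2+1=5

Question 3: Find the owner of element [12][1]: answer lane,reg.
r=12→G=4,rhi=1  c=1→T=0,p=1
L=4*4+0=16  i=1*2+1=3

16,3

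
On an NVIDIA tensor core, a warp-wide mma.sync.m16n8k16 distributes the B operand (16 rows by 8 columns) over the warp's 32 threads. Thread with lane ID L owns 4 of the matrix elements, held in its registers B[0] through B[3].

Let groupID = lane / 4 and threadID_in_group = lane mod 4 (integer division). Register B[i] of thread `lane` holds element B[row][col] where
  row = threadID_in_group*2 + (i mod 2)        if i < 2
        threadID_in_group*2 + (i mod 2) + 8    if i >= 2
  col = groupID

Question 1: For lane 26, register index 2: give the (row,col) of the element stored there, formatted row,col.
26: grp=6,tig=2
[2] (2*2+0+8,6) = (12,6)

12,6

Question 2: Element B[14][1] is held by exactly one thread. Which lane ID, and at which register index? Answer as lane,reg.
7,2

c=1⇒gr=1  r=14⇒Rb=1,th=3,odd=0
L=1*4+3=7  i=1*2+0=2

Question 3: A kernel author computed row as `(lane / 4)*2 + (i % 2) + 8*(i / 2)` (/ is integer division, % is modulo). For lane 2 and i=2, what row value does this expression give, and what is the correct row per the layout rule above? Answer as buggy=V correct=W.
`(lane / 4)*2 + (i % 2) + 8*(i / 2)`[2,2]=>8
lane 2=>2/4=0, 2 mod 4=2
i=2  r:2·2+0+8=>12  c:0
row: 8 vs 12

buggy=8 correct=12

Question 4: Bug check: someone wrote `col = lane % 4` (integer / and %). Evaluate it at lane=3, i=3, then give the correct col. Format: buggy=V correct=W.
buggy=3 correct=0

`lane % 4`[3,3]⇒3
L=3⇒gr=3>>2=0, th=3&3=3
[3]⇒row 3·2+1+8=15  col gr=0
col: 3 vs 0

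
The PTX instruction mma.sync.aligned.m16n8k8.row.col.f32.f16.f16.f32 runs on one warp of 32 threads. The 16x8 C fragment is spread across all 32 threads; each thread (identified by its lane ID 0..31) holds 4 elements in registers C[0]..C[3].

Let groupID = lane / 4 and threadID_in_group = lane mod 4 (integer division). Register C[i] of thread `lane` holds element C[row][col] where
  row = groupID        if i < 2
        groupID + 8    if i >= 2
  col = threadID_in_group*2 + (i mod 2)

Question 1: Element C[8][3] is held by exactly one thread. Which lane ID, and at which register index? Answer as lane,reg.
1,3

r=8->g=0,rb=1  c=3->t=1,b0=1
L=0*4+1=1  i=1*2+1=3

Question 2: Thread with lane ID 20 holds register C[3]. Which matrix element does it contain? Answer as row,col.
13,1

lane 20->20/4=5, 20 mod 4=0
i=3  r:5+8->13  c:2·0+1->1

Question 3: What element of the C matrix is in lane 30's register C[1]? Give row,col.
7,5

L=30->g=30>>2=7, t=30&3=2
[1]->row 7+0=7  col 2·2+1=5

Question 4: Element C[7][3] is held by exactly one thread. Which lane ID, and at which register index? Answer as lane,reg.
29,1

r: 7->gid=7,r8=0  c: 3->tid=1,i&1=1
L=7*4+1=29  i=0*2+1=1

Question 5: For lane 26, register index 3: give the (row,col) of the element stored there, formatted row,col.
14,5

lane 26->26/4=6, 26 mod 4=2
i=3  r:6+8->14  c:2·2+1->5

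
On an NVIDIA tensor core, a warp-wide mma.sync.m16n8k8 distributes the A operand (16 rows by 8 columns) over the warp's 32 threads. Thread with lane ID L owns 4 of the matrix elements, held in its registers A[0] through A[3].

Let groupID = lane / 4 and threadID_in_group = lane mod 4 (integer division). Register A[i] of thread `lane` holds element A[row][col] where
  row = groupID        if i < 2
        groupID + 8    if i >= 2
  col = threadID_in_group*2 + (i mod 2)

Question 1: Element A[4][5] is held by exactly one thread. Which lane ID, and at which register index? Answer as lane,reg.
18,1

r: 4->gid=4,r8=0  c: 5->tid=2,i&1=1
L=4*4+2=18  i=0*2+1=1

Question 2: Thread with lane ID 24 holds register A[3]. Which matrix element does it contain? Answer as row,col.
14,1

lane 24⇒24/4=6, 24 mod 4=0
i=3  r:6+8⇒14  c:2·0+1⇒1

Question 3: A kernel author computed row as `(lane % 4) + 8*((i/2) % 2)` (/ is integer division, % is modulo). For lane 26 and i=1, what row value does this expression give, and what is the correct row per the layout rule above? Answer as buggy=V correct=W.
`(lane % 4) + 8*((i/2) % 2)`[26,1]->2
L=26->g=26>>2=6, t=26&3=2
[1]->row 6+0=6  col 2·2+1=5
row: 2 vs 6

buggy=2 correct=6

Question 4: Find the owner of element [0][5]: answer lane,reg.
2,1

r=0→G=0,rhi=0  c=5→T=2,p=1
L=0*4+2=2  i=0*2+1=1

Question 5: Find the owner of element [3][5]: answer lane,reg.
14,1

r: 3->gid=3,r8=0  c: 5->tid=2,i&1=1
L=3*4+2=14  i=0*2+1=1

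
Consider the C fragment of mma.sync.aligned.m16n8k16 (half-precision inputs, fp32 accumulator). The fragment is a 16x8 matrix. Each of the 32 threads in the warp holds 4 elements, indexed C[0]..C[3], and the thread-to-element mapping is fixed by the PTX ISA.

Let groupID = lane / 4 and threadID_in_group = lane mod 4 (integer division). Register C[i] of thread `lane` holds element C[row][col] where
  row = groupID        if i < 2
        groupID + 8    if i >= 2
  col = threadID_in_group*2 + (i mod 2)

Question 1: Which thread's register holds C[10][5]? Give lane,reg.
10,3

r=10->g=2,rb=1  c=5->t=2,b0=1
L=2*4+2=10  i=1*2+1=3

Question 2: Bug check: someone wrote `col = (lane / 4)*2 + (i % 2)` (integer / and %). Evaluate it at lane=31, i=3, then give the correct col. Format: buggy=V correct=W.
buggy=15 correct=7

`(lane / 4)*2 + (i % 2)`[31,3]->15
31: gid=7,tid=3
[3] (7+8,3*2+1) = (15,7)
col: 15 vs 7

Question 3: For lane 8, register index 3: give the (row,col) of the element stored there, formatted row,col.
10,1

L=8->g=8>>2=2, t=8&3=0
[3]->row 2+8=10  col 0·2+1=1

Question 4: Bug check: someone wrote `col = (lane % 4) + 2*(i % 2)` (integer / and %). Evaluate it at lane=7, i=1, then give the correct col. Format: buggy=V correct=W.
buggy=5 correct=7

`(lane % 4) + 2*(i % 2)`[7,1]→5
7: G=1,T=3
[1] (1+0,3*2+1) = (1,7)
col: 5 vs 7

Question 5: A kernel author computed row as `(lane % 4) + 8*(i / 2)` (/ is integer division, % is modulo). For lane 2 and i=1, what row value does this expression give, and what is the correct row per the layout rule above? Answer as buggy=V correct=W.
`(lane % 4) + 8*(i / 2)`[2,1]=>2
L=2=>grp=2>>2=0, tig=2&3=2
[1]=>row 0+0=0  col 2·2+1=5
row: 2 vs 0

buggy=2 correct=0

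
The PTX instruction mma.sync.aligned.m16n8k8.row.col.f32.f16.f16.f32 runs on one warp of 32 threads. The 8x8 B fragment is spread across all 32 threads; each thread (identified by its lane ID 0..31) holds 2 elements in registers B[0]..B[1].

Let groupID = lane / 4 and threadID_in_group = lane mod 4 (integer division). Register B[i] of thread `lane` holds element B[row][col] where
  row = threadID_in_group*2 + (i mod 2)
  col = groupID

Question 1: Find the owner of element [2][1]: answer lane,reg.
c=1->g=1  r=2->t=1,b0=0
L=1*4+1=5  i=0=0

5,0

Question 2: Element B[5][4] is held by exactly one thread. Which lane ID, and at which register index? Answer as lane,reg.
c=4⇒gr=4  r=5⇒th=2,odd=1
L=4*4+2=18  i=1=1

18,1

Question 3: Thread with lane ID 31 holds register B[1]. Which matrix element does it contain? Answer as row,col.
7,7

31: G=7,T=3
[1] (3*2+1,7) = (7,7)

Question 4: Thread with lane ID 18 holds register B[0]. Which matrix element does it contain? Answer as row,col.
4,4

lane 18->18/4=4, 18 mod 4=2
i=0  r:2·2+0->4  c:4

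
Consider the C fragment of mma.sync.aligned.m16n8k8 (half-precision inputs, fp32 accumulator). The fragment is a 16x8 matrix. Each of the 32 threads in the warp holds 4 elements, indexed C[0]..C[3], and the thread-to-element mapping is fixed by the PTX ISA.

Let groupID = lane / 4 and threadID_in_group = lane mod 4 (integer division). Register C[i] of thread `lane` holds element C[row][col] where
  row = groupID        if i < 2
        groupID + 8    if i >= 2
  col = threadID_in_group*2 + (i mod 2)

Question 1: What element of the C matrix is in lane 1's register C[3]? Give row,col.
L=1=>grp=1>>2=0, tig=1&3=1
[3]=>row 0+8=8  col 1·2+1=3

8,3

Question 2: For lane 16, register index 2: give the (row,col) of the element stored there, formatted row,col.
12,0

lane 16: g=4 (16/4), t=0 (16%4)
i=2: r=4+8=12, c=0*2+0=0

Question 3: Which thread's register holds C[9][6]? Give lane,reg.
7,2

r:9=>grp=1,rB=1  c:6=>tig=3,lo=0
L=1*4+3=7  i=1*2+0=2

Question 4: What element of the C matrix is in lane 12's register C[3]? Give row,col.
12: gid=3,tid=0
[3] (3+8,0*2+1) = (11,1)

11,1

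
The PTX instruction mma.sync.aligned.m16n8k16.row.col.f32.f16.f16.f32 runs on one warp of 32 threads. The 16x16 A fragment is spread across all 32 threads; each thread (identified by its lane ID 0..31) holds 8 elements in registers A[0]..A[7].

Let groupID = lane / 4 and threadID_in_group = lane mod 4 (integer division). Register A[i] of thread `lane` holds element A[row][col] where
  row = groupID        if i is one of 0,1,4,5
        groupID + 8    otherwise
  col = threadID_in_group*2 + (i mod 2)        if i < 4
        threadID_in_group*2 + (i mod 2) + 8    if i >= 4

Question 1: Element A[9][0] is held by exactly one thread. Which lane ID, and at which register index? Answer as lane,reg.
4,2

r=9→G=1,rhi=1  c=0→chi=0,T=0,p=0
L=1*4+0=4  i=0*4+1*2+0=2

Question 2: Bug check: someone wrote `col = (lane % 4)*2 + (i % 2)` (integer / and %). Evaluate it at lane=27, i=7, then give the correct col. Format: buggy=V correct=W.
`(lane % 4)*2 + (i % 2)`[27,7]⇒7
27: gr=6,th=3
[7] (6+8,3*2+1+8) = (14,15)
col: 7 vs 15

buggy=7 correct=15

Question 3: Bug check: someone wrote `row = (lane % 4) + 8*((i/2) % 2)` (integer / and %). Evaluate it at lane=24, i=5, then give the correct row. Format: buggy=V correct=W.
buggy=0 correct=6

`(lane % 4) + 8*((i/2) % 2)`[24,5]⇒0
24: gr=6,th=0
[5] (6+0,0*2+1+8) = (6,9)
row: 0 vs 6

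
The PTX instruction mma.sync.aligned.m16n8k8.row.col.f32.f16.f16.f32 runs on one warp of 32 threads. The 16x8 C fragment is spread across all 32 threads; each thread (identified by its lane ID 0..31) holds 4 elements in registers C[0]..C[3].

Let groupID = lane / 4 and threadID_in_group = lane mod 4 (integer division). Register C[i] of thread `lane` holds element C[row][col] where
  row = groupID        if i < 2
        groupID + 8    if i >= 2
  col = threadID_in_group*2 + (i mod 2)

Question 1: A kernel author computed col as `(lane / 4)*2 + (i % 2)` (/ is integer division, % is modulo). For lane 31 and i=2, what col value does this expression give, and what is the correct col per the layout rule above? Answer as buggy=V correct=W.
buggy=14 correct=6

`(lane / 4)*2 + (i % 2)`[31,2]->14
lane 31: g=7 (31/4), t=3 (31%4)
i=2: r=7+8=15, c=3*2+0=6
col: 14 vs 6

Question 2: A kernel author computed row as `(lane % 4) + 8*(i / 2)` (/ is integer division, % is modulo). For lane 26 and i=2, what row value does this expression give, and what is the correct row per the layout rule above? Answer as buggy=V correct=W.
`(lane % 4) + 8*(i / 2)`[26,2]->10
lane 26: gid=6 (26/4), tid=2 (26%4)
i=2: r=6+8=14, c=2*2+0=4
row: 10 vs 14

buggy=10 correct=14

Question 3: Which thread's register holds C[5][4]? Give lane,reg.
r=5→G=5,rhi=0  c=4→T=2,p=0
L=5*4+2=22  i=0*2+0=0

22,0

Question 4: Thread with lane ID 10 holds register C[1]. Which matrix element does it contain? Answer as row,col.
L=10→G=10>>2=2, T=10&3=2
[1]→row 2+0=2  col 2·2+1=5

2,5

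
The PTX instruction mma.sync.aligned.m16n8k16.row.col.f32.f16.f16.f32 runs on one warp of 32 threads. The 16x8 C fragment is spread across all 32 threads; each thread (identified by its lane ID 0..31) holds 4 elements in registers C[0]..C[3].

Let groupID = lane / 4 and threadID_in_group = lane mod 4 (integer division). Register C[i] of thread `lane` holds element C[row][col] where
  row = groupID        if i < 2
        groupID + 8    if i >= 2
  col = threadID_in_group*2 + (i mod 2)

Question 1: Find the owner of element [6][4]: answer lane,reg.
26,0

r:6=>grp=6,rB=0  c:4=>tig=2,lo=0
L=6*4+2=26  i=0*2+0=0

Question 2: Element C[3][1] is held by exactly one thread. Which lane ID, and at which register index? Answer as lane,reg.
12,1

r=3→G=3,rhi=0  c=1→T=0,p=1
L=3*4+0=12  i=0*2+1=1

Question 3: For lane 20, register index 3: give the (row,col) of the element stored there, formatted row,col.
lane 20: grp=5 (20/4), tig=0 (20%4)
i=3: r=5+8=13, c=0*2+1=1

13,1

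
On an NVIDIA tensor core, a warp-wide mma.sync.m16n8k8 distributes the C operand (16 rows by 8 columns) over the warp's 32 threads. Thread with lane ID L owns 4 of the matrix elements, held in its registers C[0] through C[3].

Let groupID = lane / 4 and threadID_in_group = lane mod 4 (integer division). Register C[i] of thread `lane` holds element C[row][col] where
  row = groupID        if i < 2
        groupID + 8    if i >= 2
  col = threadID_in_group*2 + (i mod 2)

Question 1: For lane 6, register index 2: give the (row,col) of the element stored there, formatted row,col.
9,4

6: G=1,T=2
[2] (1+8,2*2+0) = (9,4)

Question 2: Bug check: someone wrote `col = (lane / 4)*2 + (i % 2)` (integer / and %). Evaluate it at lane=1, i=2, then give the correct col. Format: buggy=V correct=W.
buggy=0 correct=2

`(lane / 4)*2 + (i % 2)`[1,2]->0
lane 1->1/4=0, 1 mod 4=1
i=2  r:0+8->8  c:2·1+0->2
col: 0 vs 2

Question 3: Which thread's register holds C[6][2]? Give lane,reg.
r=6→G=6,rhi=0  c=2→T=1,p=0
L=6*4+1=25  i=0*2+0=0

25,0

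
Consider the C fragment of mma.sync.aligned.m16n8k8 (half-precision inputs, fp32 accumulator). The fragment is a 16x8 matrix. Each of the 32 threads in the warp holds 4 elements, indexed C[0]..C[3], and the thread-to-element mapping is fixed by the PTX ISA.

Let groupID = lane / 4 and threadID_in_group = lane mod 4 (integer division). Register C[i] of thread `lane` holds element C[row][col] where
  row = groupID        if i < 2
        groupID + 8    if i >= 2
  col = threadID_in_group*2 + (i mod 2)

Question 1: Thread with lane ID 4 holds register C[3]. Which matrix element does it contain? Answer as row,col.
9,1

4: g=1,t=0
[3] (1+8,0*2+1) = (9,1)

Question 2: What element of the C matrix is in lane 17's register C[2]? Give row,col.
lane 17⇒17/4=4, 17 mod 4=1
i=2  r:4+8⇒12  c:2·1+0⇒2

12,2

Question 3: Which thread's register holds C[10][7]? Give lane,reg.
r=10->g=2,rb=1  c=7->t=3,b0=1
L=2*4+3=11  i=1*2+1=3

11,3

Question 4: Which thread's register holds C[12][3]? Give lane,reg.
r=12⇒gr=4,Rb=1  c=3⇒th=1,odd=1
L=4*4+1=17  i=1*2+1=3

17,3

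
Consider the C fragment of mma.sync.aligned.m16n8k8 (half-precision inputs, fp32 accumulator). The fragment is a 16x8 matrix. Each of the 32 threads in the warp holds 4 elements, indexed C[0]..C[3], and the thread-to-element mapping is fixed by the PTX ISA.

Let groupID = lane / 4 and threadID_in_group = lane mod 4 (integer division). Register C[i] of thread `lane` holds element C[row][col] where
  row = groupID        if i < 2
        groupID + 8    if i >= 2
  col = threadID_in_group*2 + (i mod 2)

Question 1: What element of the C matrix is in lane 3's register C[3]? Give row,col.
lane 3: grp=0 (3/4), tig=3 (3%4)
i=3: r=0+8=8, c=3*2+1=7

8,7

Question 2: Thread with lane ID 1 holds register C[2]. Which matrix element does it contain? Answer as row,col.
lane 1->1/4=0, 1 mod 4=1
i=2  r:0+8->8  c:2·1+0->2

8,2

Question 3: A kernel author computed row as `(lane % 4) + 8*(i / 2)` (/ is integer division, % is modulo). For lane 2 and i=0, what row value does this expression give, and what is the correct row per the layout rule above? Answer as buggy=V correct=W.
`(lane % 4) + 8*(i / 2)`[2,0]->2
lane 2->2/4=0, 2 mod 4=2
i=0  r:0+0->0  c:2·2+0->4
row: 2 vs 0

buggy=2 correct=0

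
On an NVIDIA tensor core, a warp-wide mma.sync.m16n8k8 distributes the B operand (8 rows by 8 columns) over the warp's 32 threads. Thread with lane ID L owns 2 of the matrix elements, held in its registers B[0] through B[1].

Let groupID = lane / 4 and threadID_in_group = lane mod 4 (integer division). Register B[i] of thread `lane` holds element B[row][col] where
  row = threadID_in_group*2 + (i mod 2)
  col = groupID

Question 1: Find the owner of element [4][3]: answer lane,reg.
c=3→G=3  r=4→T=2,p=0
L=3*4+2=14  i=0=0

14,0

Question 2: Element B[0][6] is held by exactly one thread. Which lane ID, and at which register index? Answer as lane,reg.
c=6⇒gr=6  r=0⇒th=0,odd=0
L=6*4+0=24  i=0=0

24,0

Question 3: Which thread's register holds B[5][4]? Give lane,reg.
18,1

c=4->g=4  r=5->t=2,b0=1
L=4*4+2=18  i=1=1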